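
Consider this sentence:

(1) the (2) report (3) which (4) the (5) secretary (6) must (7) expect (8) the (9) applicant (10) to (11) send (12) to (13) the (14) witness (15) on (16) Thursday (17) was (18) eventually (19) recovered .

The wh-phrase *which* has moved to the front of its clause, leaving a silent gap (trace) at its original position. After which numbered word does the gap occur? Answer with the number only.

11

The filler 'which' is interpreted as the direct object of 'send'. It moves to the left edge, and the trace sits right after 'send':
The report which the secretary must expect the applicant to send ___ to the witness on Thursday was eventually recovered.
'send' is word 11.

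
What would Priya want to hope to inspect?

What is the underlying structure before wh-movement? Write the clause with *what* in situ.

Priya would want to hope to inspect what.

The filler 'what' is interpreted as the direct object of 'inspect'. Fronting leaves a gap immediately after 'inspect':
What would Priya want to hope to inspect ___?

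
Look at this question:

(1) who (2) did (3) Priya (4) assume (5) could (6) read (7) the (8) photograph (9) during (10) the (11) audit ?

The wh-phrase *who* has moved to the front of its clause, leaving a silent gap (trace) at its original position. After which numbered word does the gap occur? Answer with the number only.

Underlying clause: Priya did assume who could read the photograph during the audit.
The filler 'who' is interpreted as the subject of the clause embedded under 'assume'. It moves to the left edge, and the trace sits right after 'assume':
Who did Priya assume ___ could read the photograph during the audit?
'assume' is word 4.

4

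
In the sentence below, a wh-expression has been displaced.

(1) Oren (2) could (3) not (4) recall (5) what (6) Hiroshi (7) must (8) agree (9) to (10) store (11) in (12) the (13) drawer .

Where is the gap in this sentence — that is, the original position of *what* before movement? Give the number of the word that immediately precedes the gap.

Pre-movement form: Hiroshi must agree to store what in the drawer.
The filler 'what' is interpreted as the direct object of 'store'. Wh-movement fronts it, leaving a gap right after 'store':
Oren could not recall what Hiroshi must agree to store ___ in the drawer.
'store' is word 10.

10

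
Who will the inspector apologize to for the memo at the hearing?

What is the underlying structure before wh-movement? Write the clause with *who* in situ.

'who' functions as the object of the preposition 'to'. It moves to the left edge, and the trace sits right after 'to':
Who will the inspector apologize to ___ for the memo at the hearing?

The inspector will apologize to who for the memo at the hearing.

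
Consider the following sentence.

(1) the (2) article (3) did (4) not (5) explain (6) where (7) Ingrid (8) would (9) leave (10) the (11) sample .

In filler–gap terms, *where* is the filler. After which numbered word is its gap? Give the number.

Before movement: Ingrid would leave the sample where.
The filler 'where' is interpreted as the locative complement of 'leave'. Fronting leaves a gap immediately after 'sample':
The article did not explain where Ingrid would leave the sample ___.
'sample' is word 11.

11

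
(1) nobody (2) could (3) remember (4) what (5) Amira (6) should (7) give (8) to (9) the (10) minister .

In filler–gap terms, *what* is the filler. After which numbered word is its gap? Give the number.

In situ: Amira should give what to the minister.
'what' is the direct object of 'give'. Fronting leaves a gap immediately after 'give':
Nobody could remember what Amira should give ___ to the minister.
'give' is word 7.

7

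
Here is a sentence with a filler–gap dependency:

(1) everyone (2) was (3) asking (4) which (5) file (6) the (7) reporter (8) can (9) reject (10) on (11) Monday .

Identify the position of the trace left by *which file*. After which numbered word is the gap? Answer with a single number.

9

Pre-movement form: The reporter can reject which file on Monday.
'which file' is the direct object of 'reject'. It moves to the left edge, and the trace sits right after 'reject':
Everyone was asking which file the reporter can reject ___ on Monday.
'reject' is word 9.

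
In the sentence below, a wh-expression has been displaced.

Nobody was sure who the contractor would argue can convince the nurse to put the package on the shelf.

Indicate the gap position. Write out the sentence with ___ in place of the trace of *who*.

Nobody was sure who the contractor would argue ___ can convince the nurse to put the package on the shelf.

Before movement: The contractor would argue who can convince the nurse to put the package on the shelf.
'who' functions as the subject of the clause embedded under 'argue'. The gap is right after 'argue'.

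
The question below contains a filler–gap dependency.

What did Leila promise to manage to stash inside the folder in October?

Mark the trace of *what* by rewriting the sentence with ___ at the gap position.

What did Leila promise to manage to stash ___ inside the folder in October?

Pre-movement form: Leila did promise to manage to stash what inside the folder in October.
'what' functions as the direct object of 'stash'. The gap is right after 'stash'.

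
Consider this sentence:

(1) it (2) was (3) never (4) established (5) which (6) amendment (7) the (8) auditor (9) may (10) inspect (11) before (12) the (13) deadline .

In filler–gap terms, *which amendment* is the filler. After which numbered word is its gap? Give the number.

10

In situ: The auditor may inspect which amendment before the deadline.
'which amendment' functions as the direct object of 'inspect'. Wh-movement fronts it, leaving a gap right after 'inspect':
It was never established which amendment the auditor may inspect ___ before the deadline.
'inspect' is word 10.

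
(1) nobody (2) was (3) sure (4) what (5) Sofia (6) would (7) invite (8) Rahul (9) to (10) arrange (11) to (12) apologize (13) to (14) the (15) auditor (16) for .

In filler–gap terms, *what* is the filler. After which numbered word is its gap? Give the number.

In situ: Sofia would invite Rahul to arrange to apologize to the auditor for what.
The filler 'what' is interpreted as the object of the preposition 'for'. Wh-movement fronts it, leaving a gap right after 'for':
Nobody was sure what Sofia would invite Rahul to arrange to apologize to the auditor for ___.
'for' is word 16.

16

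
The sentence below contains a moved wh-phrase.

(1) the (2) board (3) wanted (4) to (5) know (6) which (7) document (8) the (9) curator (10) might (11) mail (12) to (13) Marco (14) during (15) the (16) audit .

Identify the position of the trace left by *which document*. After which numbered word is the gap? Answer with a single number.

In situ: The curator might mail which document to Marco during the audit.
'which document' functions as the direct object of 'mail'. Wh-movement fronts it, leaving a gap right after 'mail':
The board wanted to know which document the curator might mail ___ to Marco during the audit.
'mail' is word 11.

11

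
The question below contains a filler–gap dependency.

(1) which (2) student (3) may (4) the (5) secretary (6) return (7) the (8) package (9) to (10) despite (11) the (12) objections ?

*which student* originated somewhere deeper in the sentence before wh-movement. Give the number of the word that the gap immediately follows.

Underlying clause: The secretary may return the package to which student despite the objections.
'which student' is the object of the preposition 'to' (recipient of 'return'). It moves to the left edge, and the trace sits right after 'to':
Which student may the secretary return the package to ___ despite the objections?
'to' is word 9.

9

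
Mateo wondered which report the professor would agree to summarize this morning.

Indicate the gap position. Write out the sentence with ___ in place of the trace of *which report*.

Mateo wondered which report the professor would agree to summarize ___ this morning.

Underlying clause: The professor would agree to summarize which report this morning.
'which report' functions as the direct object of 'summarize'. The gap is right after 'summarize'.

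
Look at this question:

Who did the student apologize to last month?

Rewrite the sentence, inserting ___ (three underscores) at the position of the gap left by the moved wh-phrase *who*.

Who did the student apologize to ___ last month?

Underlying clause: The student did apologize to who last month.
'who' functions as the object of the preposition 'to'. The gap is right after 'to'.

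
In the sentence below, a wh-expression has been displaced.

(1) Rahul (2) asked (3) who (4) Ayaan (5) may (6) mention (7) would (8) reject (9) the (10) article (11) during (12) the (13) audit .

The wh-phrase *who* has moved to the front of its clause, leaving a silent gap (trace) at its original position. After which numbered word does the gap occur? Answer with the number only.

6

In situ: Ayaan may mention who would reject the article during the audit.
'who' is the subject of the clause embedded under 'mention'. Wh-movement fronts it, leaving a gap right after 'mention':
Rahul asked who Ayaan may mention ___ would reject the article during the audit.
'mention' is word 6.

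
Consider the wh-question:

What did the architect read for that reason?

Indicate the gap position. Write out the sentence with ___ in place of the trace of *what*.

Before movement: The architect did read what for that reason.
'what' is the direct object of 'read'. The gap is right after 'read'.

What did the architect read ___ for that reason?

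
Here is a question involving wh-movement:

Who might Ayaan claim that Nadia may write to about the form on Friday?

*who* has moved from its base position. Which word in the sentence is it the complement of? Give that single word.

to

Before movement: Ayaan might claim that Nadia may write to who about the form on Friday.
'who' is the object of the preposition 'to'. Wh-movement fronts it, leaving a gap right after 'to':
Who might Ayaan claim that Nadia may write to ___ about the form on Friday?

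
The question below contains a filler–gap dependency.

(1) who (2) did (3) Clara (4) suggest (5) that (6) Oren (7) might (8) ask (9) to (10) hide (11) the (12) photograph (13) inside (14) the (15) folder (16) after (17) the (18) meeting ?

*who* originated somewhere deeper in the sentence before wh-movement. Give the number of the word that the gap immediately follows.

8

Pre-movement form: Clara did suggest that Oren might ask who to hide the photograph inside the folder after the meeting.
The filler 'who' is interpreted as the direct object of 'ask'. It moves to the left edge, and the trace sits right after 'ask':
Who did Clara suggest that Oren might ask ___ to hide the photograph inside the folder after the meeting?
'ask' is word 8.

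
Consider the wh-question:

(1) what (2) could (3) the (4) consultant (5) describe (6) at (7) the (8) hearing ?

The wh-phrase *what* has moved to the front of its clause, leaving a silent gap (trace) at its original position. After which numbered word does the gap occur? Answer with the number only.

5

Pre-movement form: The consultant could describe what at the hearing.
'what' is the direct object of 'describe'. Wh-movement fronts it, leaving a gap right after 'describe':
What could the consultant describe ___ at the hearing?
'describe' is word 5.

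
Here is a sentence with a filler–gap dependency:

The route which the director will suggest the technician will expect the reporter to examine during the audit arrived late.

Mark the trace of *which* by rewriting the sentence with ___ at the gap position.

'which' functions as the direct object of 'examine'. The gap is right after 'examine'.

The route which the director will suggest the technician will expect the reporter to examine ___ during the audit arrived late.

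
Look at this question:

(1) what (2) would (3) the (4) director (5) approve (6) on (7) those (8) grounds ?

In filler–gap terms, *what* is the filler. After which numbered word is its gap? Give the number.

Pre-movement form: The director would approve what on those grounds.
'what' is the direct object of 'approve'. It moves to the left edge, and the trace sits right after 'approve':
What would the director approve ___ on those grounds?
'approve' is word 5.

5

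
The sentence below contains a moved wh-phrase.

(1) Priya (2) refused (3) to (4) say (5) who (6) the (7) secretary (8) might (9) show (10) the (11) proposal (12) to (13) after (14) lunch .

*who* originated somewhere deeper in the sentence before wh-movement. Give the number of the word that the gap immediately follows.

In situ: The secretary might show the proposal to who after lunch.
The filler 'who' is interpreted as the object of the preposition 'to' (recipient of 'show'). Fronting leaves a gap immediately after 'to':
Priya refused to say who the secretary might show the proposal to ___ after lunch.
'to' is word 12.

12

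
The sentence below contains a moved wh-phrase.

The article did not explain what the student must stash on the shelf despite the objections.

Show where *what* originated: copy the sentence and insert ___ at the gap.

Underlying clause: The student must stash what on the shelf despite the objections.
'what' is the direct object of 'stash'. The gap is right after 'stash'.

The article did not explain what the student must stash ___ on the shelf despite the objections.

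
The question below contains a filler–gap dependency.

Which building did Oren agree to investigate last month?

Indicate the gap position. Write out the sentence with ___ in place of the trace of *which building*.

Pre-movement form: Oren did agree to investigate which building last month.
'which building' is the direct object of 'investigate'. The gap is right after 'investigate'.

Which building did Oren agree to investigate ___ last month?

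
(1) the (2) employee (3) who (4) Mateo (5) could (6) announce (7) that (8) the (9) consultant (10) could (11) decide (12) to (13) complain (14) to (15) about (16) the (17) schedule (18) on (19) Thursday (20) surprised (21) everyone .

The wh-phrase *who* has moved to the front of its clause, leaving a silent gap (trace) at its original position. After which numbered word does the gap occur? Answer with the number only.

The filler 'who' is interpreted as the object of the preposition 'to'. Wh-movement fronts it, leaving a gap right after 'to':
The employee who Mateo could announce that the consultant could decide to complain to ___ about the schedule on Thursday surprised everyone.
'to' is word 14.

14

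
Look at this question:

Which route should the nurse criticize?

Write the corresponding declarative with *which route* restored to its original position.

The nurse should criticize which route.

The filler 'which route' is interpreted as the direct object of 'criticize'. Wh-movement fronts it, leaving a gap right after 'criticize':
Which route should the nurse criticize ___?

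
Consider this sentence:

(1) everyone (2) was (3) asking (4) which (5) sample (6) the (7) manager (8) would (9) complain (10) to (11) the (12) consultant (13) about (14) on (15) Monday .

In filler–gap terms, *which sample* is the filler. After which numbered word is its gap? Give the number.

13

Underlying clause: The manager would complain to the consultant about which sample on Monday.
The filler 'which sample' is interpreted as the object of the preposition 'about'. Wh-movement fronts it, leaving a gap right after 'about':
Everyone was asking which sample the manager would complain to the consultant about ___ on Monday.
'about' is word 13.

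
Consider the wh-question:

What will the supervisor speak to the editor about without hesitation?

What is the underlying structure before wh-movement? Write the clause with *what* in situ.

'what' is the object of the preposition 'about'. Wh-movement fronts it, leaving a gap right after 'about':
What will the supervisor speak to the editor about ___ without hesitation?

The supervisor will speak to the editor about what without hesitation.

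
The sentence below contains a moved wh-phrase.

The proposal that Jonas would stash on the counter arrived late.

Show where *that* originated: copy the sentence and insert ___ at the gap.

'that' functions as the direct object of 'stash'. The gap is right after 'stash'.

The proposal that Jonas would stash ___ on the counter arrived late.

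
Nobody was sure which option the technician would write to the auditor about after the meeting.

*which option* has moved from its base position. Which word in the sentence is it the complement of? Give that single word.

Underlying clause: The technician would write to the auditor about which option after the meeting.
The filler 'which option' is interpreted as the object of the preposition 'about'. Wh-movement fronts it, leaving a gap right after 'about':
Nobody was sure which option the technician would write to the auditor about ___ after the meeting.

about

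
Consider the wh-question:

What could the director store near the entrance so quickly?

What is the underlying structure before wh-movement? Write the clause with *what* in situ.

The director could store what near the entrance so quickly.

'what' is the direct object of 'store'. Wh-movement fronts it, leaving a gap right after 'store':
What could the director store ___ near the entrance so quickly?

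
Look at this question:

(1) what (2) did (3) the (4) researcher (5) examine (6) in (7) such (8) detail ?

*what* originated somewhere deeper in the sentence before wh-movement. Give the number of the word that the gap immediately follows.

5

Before movement: The researcher did examine what in such detail.
The filler 'what' is interpreted as the direct object of 'examine'. It moves to the left edge, and the trace sits right after 'examine':
What did the researcher examine ___ in such detail?
'examine' is word 5.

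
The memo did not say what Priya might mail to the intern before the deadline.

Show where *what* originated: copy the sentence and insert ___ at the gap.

Before movement: Priya might mail what to the intern before the deadline.
'what' is the direct object of 'mail'. The gap is right after 'mail'.

The memo did not say what Priya might mail ___ to the intern before the deadline.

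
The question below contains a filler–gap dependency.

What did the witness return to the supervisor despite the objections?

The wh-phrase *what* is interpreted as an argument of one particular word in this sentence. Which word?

Before movement: The witness did return what to the supervisor despite the objections.
The filler 'what' is interpreted as the direct object of 'return'. Wh-movement fronts it, leaving a gap right after 'return':
What did the witness return ___ to the supervisor despite the objections?

return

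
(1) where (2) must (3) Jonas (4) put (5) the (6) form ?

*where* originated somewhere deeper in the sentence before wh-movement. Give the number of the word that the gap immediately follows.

Underlying clause: Jonas must put the form where.
'where' is the locative complement of 'put'. Wh-movement fronts it, leaving a gap right after 'form':
Where must Jonas put the form ___?
'form' is word 6.

6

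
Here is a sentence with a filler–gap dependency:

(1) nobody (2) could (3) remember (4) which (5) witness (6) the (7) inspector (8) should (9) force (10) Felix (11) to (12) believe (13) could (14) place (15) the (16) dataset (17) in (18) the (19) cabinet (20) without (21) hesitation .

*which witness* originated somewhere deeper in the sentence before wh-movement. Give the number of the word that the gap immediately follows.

In situ: The inspector should force Felix to believe which witness could place the dataset in the cabinet without hesitation.
The filler 'which witness' is interpreted as the subject of the clause embedded under 'believe'. Wh-movement fronts it, leaving a gap right after 'believe':
Nobody could remember which witness the inspector should force Felix to believe ___ could place the dataset in the cabinet without hesitation.
'believe' is word 12.

12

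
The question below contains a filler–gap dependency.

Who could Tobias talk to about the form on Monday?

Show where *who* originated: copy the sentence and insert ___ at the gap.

Who could Tobias talk to ___ about the form on Monday?

Pre-movement form: Tobias could talk to who about the form on Monday.
The filler 'who' is interpreted as the object of the preposition 'to'. The gap is right after 'to'.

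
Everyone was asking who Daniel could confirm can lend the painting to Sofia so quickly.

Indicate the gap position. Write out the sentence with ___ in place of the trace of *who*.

Everyone was asking who Daniel could confirm ___ can lend the painting to Sofia so quickly.

Pre-movement form: Daniel could confirm who can lend the painting to Sofia so quickly.
'who' is the subject of the clause embedded under 'confirm'. The gap is right after 'confirm'.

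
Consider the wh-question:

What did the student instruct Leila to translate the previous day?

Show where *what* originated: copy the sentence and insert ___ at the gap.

What did the student instruct Leila to translate ___ the previous day?

In situ: The student did instruct Leila to translate what the previous day.
The filler 'what' is interpreted as the direct object of 'translate'. The gap is right after 'translate'.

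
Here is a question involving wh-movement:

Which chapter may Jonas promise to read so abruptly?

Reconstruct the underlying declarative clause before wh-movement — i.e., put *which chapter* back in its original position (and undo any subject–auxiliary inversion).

Jonas may promise to read which chapter so abruptly.

'which chapter' is the direct object of 'read'. It moves to the left edge, and the trace sits right after 'read':
Which chapter may Jonas promise to read ___ so abruptly?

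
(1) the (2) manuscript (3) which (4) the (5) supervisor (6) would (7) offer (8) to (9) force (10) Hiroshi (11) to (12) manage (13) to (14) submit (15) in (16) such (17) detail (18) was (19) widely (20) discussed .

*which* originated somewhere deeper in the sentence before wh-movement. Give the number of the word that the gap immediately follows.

'which' is the direct object of 'submit'. Fronting leaves a gap immediately after 'submit':
The manuscript which the supervisor would offer to force Hiroshi to manage to submit ___ in such detail was widely discussed.
'submit' is word 14.

14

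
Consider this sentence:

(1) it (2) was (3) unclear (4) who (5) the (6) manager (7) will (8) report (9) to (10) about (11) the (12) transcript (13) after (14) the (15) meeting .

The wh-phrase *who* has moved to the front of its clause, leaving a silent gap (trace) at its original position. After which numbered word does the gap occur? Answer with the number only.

Before movement: The manager will report to who about the transcript after the meeting.
'who' functions as the object of the preposition 'to'. Wh-movement fronts it, leaving a gap right after 'to':
It was unclear who the manager will report to ___ about the transcript after the meeting.
'to' is word 9.

9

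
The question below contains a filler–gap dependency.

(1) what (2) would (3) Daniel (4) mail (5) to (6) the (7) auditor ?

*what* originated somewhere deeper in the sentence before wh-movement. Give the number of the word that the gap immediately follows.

4

Underlying clause: Daniel would mail what to the auditor.
'what' is the direct object of 'mail'. Wh-movement fronts it, leaving a gap right after 'mail':
What would Daniel mail ___ to the auditor?
'mail' is word 4.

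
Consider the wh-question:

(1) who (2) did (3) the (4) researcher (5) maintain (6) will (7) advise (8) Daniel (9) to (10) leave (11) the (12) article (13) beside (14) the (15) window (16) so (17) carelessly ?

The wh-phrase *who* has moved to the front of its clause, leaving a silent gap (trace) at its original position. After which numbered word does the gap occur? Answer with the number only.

In situ: The researcher did maintain who will advise Daniel to leave the article beside the window so carelessly.
'who' functions as the subject of the clause embedded under 'maintain'. Fronting leaves a gap immediately after 'maintain':
Who did the researcher maintain ___ will advise Daniel to leave the article beside the window so carelessly?
'maintain' is word 5.

5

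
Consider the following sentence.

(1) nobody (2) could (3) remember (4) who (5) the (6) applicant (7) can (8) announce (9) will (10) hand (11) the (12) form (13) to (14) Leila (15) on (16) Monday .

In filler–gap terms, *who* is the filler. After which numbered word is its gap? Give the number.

8

Before movement: The applicant can announce who will hand the form to Leila on Monday.
The filler 'who' is interpreted as the subject of the clause embedded under 'announce'. It moves to the left edge, and the trace sits right after 'announce':
Nobody could remember who the applicant can announce ___ will hand the form to Leila on Monday.
'announce' is word 8.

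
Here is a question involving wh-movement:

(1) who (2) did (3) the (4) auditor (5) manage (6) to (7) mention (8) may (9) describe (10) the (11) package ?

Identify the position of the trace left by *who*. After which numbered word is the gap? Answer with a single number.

7

Before movement: The auditor did manage to mention who may describe the package.
'who' functions as the subject of the clause embedded under 'mention'. It moves to the left edge, and the trace sits right after 'mention':
Who did the auditor manage to mention ___ may describe the package?
'mention' is word 7.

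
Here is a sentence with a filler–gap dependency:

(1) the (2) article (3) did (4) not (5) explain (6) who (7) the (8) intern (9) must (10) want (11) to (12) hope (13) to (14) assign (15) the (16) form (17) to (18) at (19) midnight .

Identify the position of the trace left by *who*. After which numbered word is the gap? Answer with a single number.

Pre-movement form: The intern must want to hope to assign the form to who at midnight.
'who' functions as the object of the preposition 'to' (recipient of 'assign'). Fronting leaves a gap immediately after 'to':
The article did not explain who the intern must want to hope to assign the form to ___ at midnight.
'to' is word 17.

17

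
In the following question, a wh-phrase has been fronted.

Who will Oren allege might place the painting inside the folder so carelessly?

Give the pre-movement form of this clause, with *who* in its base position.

The filler 'who' is interpreted as the subject of the clause embedded under 'allege'. It moves to the left edge, and the trace sits right after 'allege':
Who will Oren allege ___ might place the painting inside the folder so carelessly?

Oren will allege who might place the painting inside the folder so carelessly.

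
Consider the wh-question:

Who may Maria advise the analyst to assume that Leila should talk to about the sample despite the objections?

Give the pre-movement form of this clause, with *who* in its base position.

Maria may advise the analyst to assume that Leila should talk to who about the sample despite the objections.

The filler 'who' is interpreted as the object of the preposition 'to'. It moves to the left edge, and the trace sits right after 'to':
Who may Maria advise the analyst to assume that Leila should talk to ___ about the sample despite the objections?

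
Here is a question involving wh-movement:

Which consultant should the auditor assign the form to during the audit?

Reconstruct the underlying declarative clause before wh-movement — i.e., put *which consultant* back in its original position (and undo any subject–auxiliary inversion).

The auditor should assign the form to which consultant during the audit.

The filler 'which consultant' is interpreted as the object of the preposition 'to' (recipient of 'assign'). Fronting leaves a gap immediately after 'to':
Which consultant should the auditor assign the form to ___ during the audit?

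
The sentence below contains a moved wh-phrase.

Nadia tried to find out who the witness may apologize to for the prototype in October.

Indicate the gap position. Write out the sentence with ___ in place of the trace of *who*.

Before movement: The witness may apologize to who for the prototype in October.
'who' functions as the object of the preposition 'to'. The gap is right after 'to'.

Nadia tried to find out who the witness may apologize to ___ for the prototype in October.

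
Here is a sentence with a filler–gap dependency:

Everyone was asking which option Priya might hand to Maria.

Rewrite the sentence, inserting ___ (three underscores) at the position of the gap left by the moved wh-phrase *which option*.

Before movement: Priya might hand which option to Maria.
The filler 'which option' is interpreted as the direct object of 'hand'. The gap is right after 'hand'.

Everyone was asking which option Priya might hand ___ to Maria.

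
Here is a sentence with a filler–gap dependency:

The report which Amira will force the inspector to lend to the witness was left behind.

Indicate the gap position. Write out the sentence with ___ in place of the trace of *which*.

'which' functions as the direct object of 'lend'. The gap is right after 'lend'.

The report which Amira will force the inspector to lend ___ to the witness was left behind.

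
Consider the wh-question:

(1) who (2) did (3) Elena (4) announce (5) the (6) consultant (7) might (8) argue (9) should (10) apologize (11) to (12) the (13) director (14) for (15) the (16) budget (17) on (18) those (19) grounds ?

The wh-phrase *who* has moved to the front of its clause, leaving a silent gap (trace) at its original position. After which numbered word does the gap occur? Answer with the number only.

8

In situ: Elena did announce the consultant might argue who should apologize to the director for the budget on those grounds.
'who' functions as the subject of the clause embedded under 'argue'. Fronting leaves a gap immediately after 'argue':
Who did Elena announce the consultant might argue ___ should apologize to the director for the budget on those grounds?
'argue' is word 8.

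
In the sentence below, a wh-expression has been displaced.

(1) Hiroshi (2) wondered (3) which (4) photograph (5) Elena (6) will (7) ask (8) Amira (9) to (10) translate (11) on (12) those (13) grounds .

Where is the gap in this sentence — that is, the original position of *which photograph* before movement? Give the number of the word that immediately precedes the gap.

In situ: Elena will ask Amira to translate which photograph on those grounds.
'which photograph' is the direct object of 'translate'. It moves to the left edge, and the trace sits right after 'translate':
Hiroshi wondered which photograph Elena will ask Amira to translate ___ on those grounds.
'translate' is word 10.

10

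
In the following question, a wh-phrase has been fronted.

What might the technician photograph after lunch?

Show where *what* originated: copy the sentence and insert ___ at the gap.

What might the technician photograph ___ after lunch?

Underlying clause: The technician might photograph what after lunch.
The filler 'what' is interpreted as the direct object of 'photograph'. The gap is right after 'photograph'.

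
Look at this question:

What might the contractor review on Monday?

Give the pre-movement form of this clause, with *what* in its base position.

'what' is the direct object of 'review'. Fronting leaves a gap immediately after 'review':
What might the contractor review ___ on Monday?

The contractor might review what on Monday.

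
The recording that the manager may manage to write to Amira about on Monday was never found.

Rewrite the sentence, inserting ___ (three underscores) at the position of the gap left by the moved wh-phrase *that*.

The recording that the manager may manage to write to Amira about ___ on Monday was never found.

'that' is the object of the preposition 'about'. The gap is right after 'about'.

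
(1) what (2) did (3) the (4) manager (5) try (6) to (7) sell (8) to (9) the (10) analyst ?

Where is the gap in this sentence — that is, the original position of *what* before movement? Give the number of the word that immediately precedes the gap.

Before movement: The manager did try to sell what to the analyst.
'what' functions as the direct object of 'sell'. Fronting leaves a gap immediately after 'sell':
What did the manager try to sell ___ to the analyst?
'sell' is word 7.

7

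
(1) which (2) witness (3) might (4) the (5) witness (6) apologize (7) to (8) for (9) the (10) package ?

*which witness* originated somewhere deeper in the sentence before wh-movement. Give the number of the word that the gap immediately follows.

In situ: The witness might apologize to which witness for the package.
'which witness' is the object of the preposition 'to'. Wh-movement fronts it, leaving a gap right after 'to':
Which witness might the witness apologize to ___ for the package?
'to' is word 7.

7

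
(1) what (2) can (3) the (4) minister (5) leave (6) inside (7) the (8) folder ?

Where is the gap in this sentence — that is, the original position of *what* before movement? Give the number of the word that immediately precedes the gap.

5

Underlying clause: The minister can leave what inside the folder.
The filler 'what' is interpreted as the direct object of 'leave'. It moves to the left edge, and the trace sits right after 'leave':
What can the minister leave ___ inside the folder?
'leave' is word 5.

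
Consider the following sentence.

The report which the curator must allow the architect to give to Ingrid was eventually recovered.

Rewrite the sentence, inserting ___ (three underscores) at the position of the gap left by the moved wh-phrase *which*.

'which' functions as the direct object of 'give'. The gap is right after 'give'.

The report which the curator must allow the architect to give ___ to Ingrid was eventually recovered.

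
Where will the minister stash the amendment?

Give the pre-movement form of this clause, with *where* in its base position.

'where' functions as the locative complement of 'stash'. Fronting leaves a gap immediately after 'amendment':
Where will the minister stash the amendment ___?

The minister will stash the amendment where.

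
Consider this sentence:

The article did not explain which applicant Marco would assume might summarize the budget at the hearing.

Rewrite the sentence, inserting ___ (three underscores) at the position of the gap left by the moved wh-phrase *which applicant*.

Underlying clause: Marco would assume which applicant might summarize the budget at the hearing.
The filler 'which applicant' is interpreted as the subject of the clause embedded under 'assume'. The gap is right after 'assume'.

The article did not explain which applicant Marco would assume ___ might summarize the budget at the hearing.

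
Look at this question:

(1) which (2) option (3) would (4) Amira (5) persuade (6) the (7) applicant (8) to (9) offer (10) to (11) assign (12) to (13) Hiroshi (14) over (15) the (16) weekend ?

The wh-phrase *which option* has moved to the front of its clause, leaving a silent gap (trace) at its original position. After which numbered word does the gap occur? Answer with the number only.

In situ: Amira would persuade the applicant to offer to assign which option to Hiroshi over the weekend.
'which option' is the direct object of 'assign'. It moves to the left edge, and the trace sits right after 'assign':
Which option would Amira persuade the applicant to offer to assign ___ to Hiroshi over the weekend?
'assign' is word 11.

11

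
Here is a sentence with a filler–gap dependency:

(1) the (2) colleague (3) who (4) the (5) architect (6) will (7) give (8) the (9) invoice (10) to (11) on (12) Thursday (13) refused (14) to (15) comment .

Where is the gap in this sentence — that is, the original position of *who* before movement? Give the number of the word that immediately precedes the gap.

10

The filler 'who' is interpreted as the object of the preposition 'to' (recipient of 'give'). Fronting leaves a gap immediately after 'to':
The colleague who the architect will give the invoice to ___ on Thursday refused to comment.
'to' is word 10.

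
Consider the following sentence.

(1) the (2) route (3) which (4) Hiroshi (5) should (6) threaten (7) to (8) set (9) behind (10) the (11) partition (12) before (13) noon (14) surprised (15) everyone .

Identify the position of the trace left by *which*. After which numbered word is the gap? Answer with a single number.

8

'which' functions as the direct object of 'set'. Wh-movement fronts it, leaving a gap right after 'set':
The route which Hiroshi should threaten to set ___ behind the partition before noon surprised everyone.
'set' is word 8.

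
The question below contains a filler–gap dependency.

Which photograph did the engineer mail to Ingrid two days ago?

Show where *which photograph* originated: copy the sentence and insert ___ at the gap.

Which photograph did the engineer mail ___ to Ingrid two days ago?

In situ: The engineer did mail which photograph to Ingrid two days ago.
The filler 'which photograph' is interpreted as the direct object of 'mail'. The gap is right after 'mail'.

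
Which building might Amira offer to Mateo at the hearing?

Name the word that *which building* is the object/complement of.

Underlying clause: Amira might offer which building to Mateo at the hearing.
The filler 'which building' is interpreted as the direct object of 'offer'. It moves to the left edge, and the trace sits right after 'offer':
Which building might Amira offer ___ to Mateo at the hearing?

offer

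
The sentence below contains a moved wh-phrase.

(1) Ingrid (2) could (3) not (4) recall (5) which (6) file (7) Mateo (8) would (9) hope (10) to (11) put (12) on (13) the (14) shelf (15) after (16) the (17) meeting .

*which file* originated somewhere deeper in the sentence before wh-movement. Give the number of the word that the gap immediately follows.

11

Pre-movement form: Mateo would hope to put which file on the shelf after the meeting.
'which file' is the direct object of 'put'. Fronting leaves a gap immediately after 'put':
Ingrid could not recall which file Mateo would hope to put ___ on the shelf after the meeting.
'put' is word 11.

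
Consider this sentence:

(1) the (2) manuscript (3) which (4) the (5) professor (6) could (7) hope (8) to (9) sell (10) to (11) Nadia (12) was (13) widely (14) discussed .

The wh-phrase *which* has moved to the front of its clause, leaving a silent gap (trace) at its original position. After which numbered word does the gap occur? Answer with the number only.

The filler 'which' is interpreted as the direct object of 'sell'. It moves to the left edge, and the trace sits right after 'sell':
The manuscript which the professor could hope to sell ___ to Nadia was widely discussed.
'sell' is word 9.

9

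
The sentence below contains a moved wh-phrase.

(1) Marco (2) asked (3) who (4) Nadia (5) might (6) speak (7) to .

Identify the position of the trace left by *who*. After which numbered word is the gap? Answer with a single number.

7

Before movement: Nadia might speak to who.
'who' is the object of the preposition 'to'. It moves to the left edge, and the trace sits right after 'to':
Marco asked who Nadia might speak to ___.
'to' is word 7.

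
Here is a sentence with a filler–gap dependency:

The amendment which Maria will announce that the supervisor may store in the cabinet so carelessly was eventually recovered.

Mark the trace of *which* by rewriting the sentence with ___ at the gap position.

'which' is the direct object of 'store'. The gap is right after 'store'.

The amendment which Maria will announce that the supervisor may store ___ in the cabinet so carelessly was eventually recovered.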